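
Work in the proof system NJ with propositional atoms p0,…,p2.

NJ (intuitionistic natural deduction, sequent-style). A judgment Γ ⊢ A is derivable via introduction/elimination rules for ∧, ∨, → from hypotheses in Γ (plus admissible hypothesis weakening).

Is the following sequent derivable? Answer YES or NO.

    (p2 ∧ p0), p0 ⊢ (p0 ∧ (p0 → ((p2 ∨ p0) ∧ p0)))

Proof tree:
[∧I] (p2 ∧ p0), p0 ⊢ (p0 ∧ (p0 → ((p2 ∨ p0) ∧ p0)))
  [Wk] p0, (p2 ∧ p0) ⊢ p0
    [Ax] p0 ⊢ p0
  [→I] (p2 ∧ p0) ⊢ (p0 → ((p2 ∨ p0) ∧ p0))
    [∧I] (p2 ∧ p0), p0 ⊢ ((p2 ∨ p0) ∧ p0)
      [∨I₂] p0 ⊢ (p2 ∨ p0)
        [Ax] p0 ⊢ p0
      [Wk] p0, (p2 ∧ p0) ⊢ p0
        [Ax] p0 ⊢ p0

Result: YES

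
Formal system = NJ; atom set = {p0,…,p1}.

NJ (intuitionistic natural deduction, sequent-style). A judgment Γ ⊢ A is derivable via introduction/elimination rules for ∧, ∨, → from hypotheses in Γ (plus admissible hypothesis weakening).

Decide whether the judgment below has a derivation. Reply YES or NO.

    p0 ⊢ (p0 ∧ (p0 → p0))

Proof tree:
[∧I] p0 ⊢ (p0 ∧ (p0 → p0))
  [Ax] p0 ⊢ p0
  [→I]  ⊢ (p0 → p0)
    [Ax] p0 ⊢ p0

Result: YES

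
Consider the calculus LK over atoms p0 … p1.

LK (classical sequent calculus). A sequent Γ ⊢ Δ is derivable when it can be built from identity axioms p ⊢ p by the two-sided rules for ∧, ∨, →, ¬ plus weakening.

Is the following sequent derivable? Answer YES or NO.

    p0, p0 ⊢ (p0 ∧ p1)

Truth-table refutation:
  v=00: Γ:[p0=F, p0=F] Δ:[(p0 ∧ p1)=F] refutes=False
  v=01: Γ:[p0=F, p0=F] Δ:[(p0 ∧ p1)=F] refutes=False
  v=10: Γ:[p0=T, p0=T] Δ:[(p0 ∧ p1)=F] refutes=True  ← countermodel

Result: NO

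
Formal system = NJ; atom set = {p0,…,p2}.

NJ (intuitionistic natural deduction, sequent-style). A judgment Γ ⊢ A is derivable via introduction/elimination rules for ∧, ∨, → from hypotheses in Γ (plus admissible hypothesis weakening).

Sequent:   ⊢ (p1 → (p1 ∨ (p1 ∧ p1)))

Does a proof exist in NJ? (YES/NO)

Derivation trace:
[→I]  ⊢ (p1 → (p1 ∨ (p1 ∧ p1)))
  [∨I₂] p1 ⊢ (p1 ∨ (p1 ∧ p1))
    [∧I] p1 ⊢ (p1 ∧ p1)
      [Ax] p1 ⊢ p1
      [Ax] p1 ⊢ p1

Result: YES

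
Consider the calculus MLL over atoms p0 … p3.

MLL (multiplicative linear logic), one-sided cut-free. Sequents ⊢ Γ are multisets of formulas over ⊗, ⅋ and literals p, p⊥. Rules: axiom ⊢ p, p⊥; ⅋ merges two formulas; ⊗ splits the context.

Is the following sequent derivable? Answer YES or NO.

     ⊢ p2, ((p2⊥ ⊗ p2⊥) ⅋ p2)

Derivation (root first):
[⅋]  ⊢ p2, ((p2⊥ ⊗ p2⊥) ⅋ p2)
  [⊗]  ⊢ p2, p2, (p2⊥ ⊗ p2⊥)
    [Ax]  ⊢ p2, p2⊥
    [Ax]  ⊢ p2, p2⊥

Result: YES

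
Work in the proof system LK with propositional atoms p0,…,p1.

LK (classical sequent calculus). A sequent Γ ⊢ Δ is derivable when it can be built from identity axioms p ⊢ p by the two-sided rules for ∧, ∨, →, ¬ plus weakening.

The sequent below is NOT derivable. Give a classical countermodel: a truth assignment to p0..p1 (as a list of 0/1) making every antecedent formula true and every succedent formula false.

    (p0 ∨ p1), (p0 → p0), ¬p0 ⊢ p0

Enumerate valuations to refute Γ ⊢ Δ:
  v=00: Γ:[(p0 ∨ p1)=F, (p0 → p0)=T, ¬p0=T] Δ:[p0=F] refutes=False
  v=01: Γ:[(p0 ∨ p1)=T, (p0 → p0)=T, ¬p0=T] Δ:[p0=F] refutes=True  ← countermodel

Result: [0, 1]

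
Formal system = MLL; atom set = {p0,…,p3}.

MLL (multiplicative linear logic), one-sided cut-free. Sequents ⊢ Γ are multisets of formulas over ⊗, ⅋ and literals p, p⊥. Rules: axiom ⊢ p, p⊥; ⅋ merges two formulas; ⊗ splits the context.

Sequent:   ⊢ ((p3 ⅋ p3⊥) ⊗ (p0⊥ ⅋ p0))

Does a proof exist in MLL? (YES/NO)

Proof tree:
[⊗]  ⊢ ((p3 ⅋ p3⊥) ⊗ (p0⊥ ⅋ p0))
  [⅋]  ⊢ (p3 ⅋ p3⊥)
    [Ax]  ⊢ p3, p3⊥
  [⅋]  ⊢ (p0⊥ ⅋ p0)
    [Ax]  ⊢ p0, p0⊥

Result: YES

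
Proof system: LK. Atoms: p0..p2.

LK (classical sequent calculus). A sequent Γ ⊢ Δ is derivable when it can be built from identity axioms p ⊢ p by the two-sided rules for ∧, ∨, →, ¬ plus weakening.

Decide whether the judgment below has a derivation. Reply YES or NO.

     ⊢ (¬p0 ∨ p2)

Search for a countermodel by truth-table:
  v=000: Γ:[] Δ:[(¬p0 ∨ p2)=T] refutes=False
  v=001: Γ:[] Δ:[(¬p0 ∨ p2)=T] refutes=False
  v=010: Γ:[] Δ:[(¬p0 ∨ p2)=T] refutes=False
  v=011: Γ:[] Δ:[(¬p0 ∨ p2)=T] refutes=False
  v=100: Γ:[] Δ:[(¬p0 ∨ p2)=F] refutes=True  ← countermodel

Result: NO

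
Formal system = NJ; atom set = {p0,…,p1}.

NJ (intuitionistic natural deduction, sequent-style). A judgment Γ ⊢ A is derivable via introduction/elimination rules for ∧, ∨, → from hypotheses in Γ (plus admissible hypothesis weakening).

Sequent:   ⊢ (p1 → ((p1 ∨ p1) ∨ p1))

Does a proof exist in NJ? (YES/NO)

Derivation trace:
[→I]  ⊢ (p1 → ((p1 ∨ p1) ∨ p1))
  [∨I₁] p1 ⊢ ((p1 ∨ p1) ∨ p1)
    [∨I₂] p1 ⊢ (p1 ∨ p1)
      [Ax] p1 ⊢ p1

Result: YES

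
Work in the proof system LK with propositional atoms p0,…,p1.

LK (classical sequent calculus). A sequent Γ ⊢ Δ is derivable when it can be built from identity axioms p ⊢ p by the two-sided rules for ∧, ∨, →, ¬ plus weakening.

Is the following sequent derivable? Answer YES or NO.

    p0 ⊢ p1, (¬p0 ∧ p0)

Truth-table refutation:
  v=00: Γ:[p0=F] Δ:[p1=F, (¬p0 ∧ p0)=F] refutes=False
  v=01: Γ:[p0=F] Δ:[p1=T, (¬p0 ∧ p0)=F] refutes=False
  v=10: Γ:[p0=T] Δ:[p1=F, (¬p0 ∧ p0)=F] refutes=True  ← countermodel

Result: NO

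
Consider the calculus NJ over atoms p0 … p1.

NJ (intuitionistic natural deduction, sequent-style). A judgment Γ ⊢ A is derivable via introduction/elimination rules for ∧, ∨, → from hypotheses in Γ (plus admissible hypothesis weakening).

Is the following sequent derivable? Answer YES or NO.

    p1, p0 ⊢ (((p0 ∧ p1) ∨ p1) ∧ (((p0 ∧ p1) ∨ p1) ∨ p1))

Proof tree:
[∧I] p1, p0 ⊢ (((p0 ∧ p1) ∨ p1) ∧ (((p0 ∧ p1) ∨ p1) ∨ p1))
  [∨I₁] p1, p0 ⊢ ((p0 ∧ p1) ∨ p1)
    [∧I] p1, p0 ⊢ (p0 ∧ p1)
      [Ax] p0 ⊢ p0
      [Ax] p1 ⊢ p1
  [∨I₁] p1, p0 ⊢ (((p0 ∧ p1) ∨ p1) ∨ p1)
    [∨I₁] p1, p0 ⊢ ((p0 ∧ p1) ∨ p1)
      [∧I] p1, p0 ⊢ (p0 ∧ p1)
        [Ax] p0 ⊢ p0
        [Ax] p1 ⊢ p1

Result: YES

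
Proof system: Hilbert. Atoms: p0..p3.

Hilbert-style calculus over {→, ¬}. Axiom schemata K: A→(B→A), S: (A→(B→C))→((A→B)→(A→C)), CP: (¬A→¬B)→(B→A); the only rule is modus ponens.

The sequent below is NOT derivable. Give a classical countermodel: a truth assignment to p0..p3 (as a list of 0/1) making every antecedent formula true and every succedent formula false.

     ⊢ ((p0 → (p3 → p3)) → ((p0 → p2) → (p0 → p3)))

Search for a countermodel by truth-table:
  v=0000: Γ:[] Δ:[((p0 → (p3 → p3)) → ((p0 → p2) → (p0 → p3)))=T] refutes=False
  v=0001: Γ:[] Δ:[((p0 → (p3 → p3)) → ((p0 → p2) → (p0 → p3)))=T] refutes=False
  v=0010: Γ:[] Δ:[((p0 → (p3 → p3)) → ((p0 → p2) → (p0 → p3)))=T] refutes=False
  v=0011: Γ:[] Δ:[((p0 → (p3 → p3)) → ((p0 → p2) → (p0 → p3)))=T] refutes=False
  v=0100: Γ:[] Δ:[((p0 → (p3 → p3)) → ((p0 → p2) → (p0 → p3)))=T] refutes=False
  v=0101: Γ:[] Δ:[((p0 → (p3 → p3)) → ((p0 → p2) → (p0 → p3)))=T] refutes=False
  v=0110: Γ:[] Δ:[((p0 → (p3 → p3)) → ((p0 → p2) → (p0 → p3)))=T] refutes=False
  v=0111: Γ:[] Δ:[((p0 → (p3 → p3)) → ((p0 → p2) → (p0 → p3)))=T] refutes=False
  v=1000: Γ:[] Δ:[((p0 → (p3 → p3)) → ((p0 → p2) → (p0 → p3)))=T] refutes=False
  v=1001: Γ:[] Δ:[((p0 → (p3 → p3)) → ((p0 → p2) → (p0 → p3)))=T] refutes=False
  v=1010: Γ:[] Δ:[((p0 → (p3 → p3)) → ((p0 → p2) → (p0 → p3)))=F] refutes=True  ← countermodel

Result: [1, 0, 1, 0]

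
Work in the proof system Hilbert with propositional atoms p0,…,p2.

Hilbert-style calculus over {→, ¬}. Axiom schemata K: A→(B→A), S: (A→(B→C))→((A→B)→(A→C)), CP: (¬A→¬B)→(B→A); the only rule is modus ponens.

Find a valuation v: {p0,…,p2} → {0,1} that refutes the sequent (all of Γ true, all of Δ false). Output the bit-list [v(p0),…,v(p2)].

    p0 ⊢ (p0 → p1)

Truth-table refutation:
  v=000: Γ:[p0=F] Δ:[(p0 → p1)=T] refutes=False
  v=001: Γ:[p0=F] Δ:[(p0 → p1)=T] refutes=False
  v=010: Γ:[p0=F] Δ:[(p0 → p1)=T] refutes=False
  v=011: Γ:[p0=F] Δ:[(p0 → p1)=T] refutes=False
  v=100: Γ:[p0=T] Δ:[(p0 → p1)=F] refutes=True  ← countermodel

Result: [1, 0, 0]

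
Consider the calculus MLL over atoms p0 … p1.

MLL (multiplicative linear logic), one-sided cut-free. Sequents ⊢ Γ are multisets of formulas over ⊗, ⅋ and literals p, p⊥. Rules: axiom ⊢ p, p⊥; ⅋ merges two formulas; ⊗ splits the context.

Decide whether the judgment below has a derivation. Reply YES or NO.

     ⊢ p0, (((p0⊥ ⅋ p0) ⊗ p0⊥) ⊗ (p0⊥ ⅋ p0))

Derivation (root first):
[⊗]  ⊢ p0, (((p0⊥ ⅋ p0) ⊗ p0⊥) ⊗ (p0⊥ ⅋ p0))
  [⊗]  ⊢ p0, ((p0⊥ ⅋ p0) ⊗ p0⊥)
    [⅋]  ⊢ (p0⊥ ⅋ p0)
      [Ax]  ⊢ p0, p0⊥
    [Ax]  ⊢ p0, p0⊥
  [⅋]  ⊢ (p0⊥ ⅋ p0)
    [Ax]  ⊢ p0, p0⊥

Result: YES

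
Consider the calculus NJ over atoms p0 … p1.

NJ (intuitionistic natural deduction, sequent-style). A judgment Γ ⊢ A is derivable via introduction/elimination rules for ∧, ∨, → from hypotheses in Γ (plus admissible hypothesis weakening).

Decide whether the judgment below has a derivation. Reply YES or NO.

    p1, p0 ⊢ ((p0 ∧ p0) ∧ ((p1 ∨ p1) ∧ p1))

Proof tree:
[∧I] p1, p0 ⊢ ((p0 ∧ p0) ∧ ((p1 ∨ p1) ∧ p1))
  [∧I] p0 ⊢ (p0 ∧ p0)
    [Ax] p0 ⊢ p0
    [Ax] p0 ⊢ p0
  [∧I] p1 ⊢ ((p1 ∨ p1) ∧ p1)
    [∨I₁] p1 ⊢ (p1 ∨ p1)
      [Ax] p1 ⊢ p1
    [Ax] p1 ⊢ p1

Result: YES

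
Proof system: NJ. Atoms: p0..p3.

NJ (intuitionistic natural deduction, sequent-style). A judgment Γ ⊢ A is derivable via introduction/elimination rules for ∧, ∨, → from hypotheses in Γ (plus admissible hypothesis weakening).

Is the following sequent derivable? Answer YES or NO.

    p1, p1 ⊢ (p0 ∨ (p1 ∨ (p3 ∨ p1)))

Derivation trace:
[∨I₂] p1, p1 ⊢ (p0 ∨ (p1 ∨ (p3 ∨ p1)))
  [∨I₂] p1, p1 ⊢ (p1 ∨ (p3 ∨ p1))
    [∨I₂] p1, p1 ⊢ (p3 ∨ p1)
      [Wk] p1, p1 ⊢ p1
        [Ax] p1 ⊢ p1

Result: YES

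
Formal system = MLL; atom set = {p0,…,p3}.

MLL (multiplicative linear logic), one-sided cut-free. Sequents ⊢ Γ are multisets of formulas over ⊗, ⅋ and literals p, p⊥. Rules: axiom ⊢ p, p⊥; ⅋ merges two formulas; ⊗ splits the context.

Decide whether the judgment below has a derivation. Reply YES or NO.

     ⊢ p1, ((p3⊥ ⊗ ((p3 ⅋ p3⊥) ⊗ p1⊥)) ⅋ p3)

Proof tree:
[⅋]  ⊢ p1, ((p3⊥ ⊗ ((p3 ⅋ p3⊥) ⊗ p1⊥)) ⅋ p3)
  [⊗]  ⊢ p3, p1, (p3⊥ ⊗ ((p3 ⅋ p3⊥) ⊗ p1⊥))
    [Ax]  ⊢ p3, p3⊥
    [⊗]  ⊢ p1, ((p3 ⅋ p3⊥) ⊗ p1⊥)
      [⅋]  ⊢ (p3 ⅋ p3⊥)
        [Ax]  ⊢ p3, p3⊥
      [Ax]  ⊢ p1, p1⊥

Result: YES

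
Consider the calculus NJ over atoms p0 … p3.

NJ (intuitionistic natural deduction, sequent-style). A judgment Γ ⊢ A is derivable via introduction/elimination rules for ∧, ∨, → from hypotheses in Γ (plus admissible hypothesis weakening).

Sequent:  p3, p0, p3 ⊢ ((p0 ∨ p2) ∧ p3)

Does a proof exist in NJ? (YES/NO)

Derivation (root first):
[Wk] p3, p0, p3 ⊢ ((p0 ∨ p2) ∧ p3)
  [∧I] p3, p0 ⊢ ((p0 ∨ p2) ∧ p3)
    [∨I₁] p0 ⊢ (p0 ∨ p2)
      [Ax] p0 ⊢ p0
    [Ax] p3 ⊢ p3

Result: YES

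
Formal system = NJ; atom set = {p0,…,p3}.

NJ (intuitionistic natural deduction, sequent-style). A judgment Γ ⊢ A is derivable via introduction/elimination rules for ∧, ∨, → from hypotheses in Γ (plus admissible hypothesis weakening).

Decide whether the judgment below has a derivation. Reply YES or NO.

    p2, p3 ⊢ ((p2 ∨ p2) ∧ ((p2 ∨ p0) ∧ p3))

Derivation (root first):
[∧I] p2, p3 ⊢ ((p2 ∨ p2) ∧ ((p2 ∨ p0) ∧ p3))
  [∨I₁] p2 ⊢ (p2 ∨ p2)
    [Ax] p2 ⊢ p2
  [∧I] p2, p3 ⊢ ((p2 ∨ p0) ∧ p3)
    [∨I₁] p2 ⊢ (p2 ∨ p0)
      [Ax] p2 ⊢ p2
    [Ax] p3 ⊢ p3

Result: YES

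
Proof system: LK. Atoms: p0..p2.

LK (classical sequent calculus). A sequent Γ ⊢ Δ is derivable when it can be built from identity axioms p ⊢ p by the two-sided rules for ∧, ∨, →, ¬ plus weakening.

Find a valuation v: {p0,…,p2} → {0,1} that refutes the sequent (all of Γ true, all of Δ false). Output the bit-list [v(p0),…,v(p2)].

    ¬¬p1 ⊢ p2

Enumerate valuations to refute Γ ⊢ Δ:
  v=000: Γ:[¬¬p1=F] Δ:[p2=F] refutes=False
  v=001: Γ:[¬¬p1=F] Δ:[p2=T] refutes=False
  v=010: Γ:[¬¬p1=T] Δ:[p2=F] refutes=True  ← countermodel

Result: [0, 1, 0]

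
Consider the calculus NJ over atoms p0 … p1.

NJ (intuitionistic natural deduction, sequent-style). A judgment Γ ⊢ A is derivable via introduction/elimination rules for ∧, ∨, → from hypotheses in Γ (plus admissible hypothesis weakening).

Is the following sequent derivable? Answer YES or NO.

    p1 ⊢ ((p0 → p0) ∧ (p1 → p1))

Derivation trace:
[∧I] p1 ⊢ ((p0 → p0) ∧ (p1 → p1))
  [→I]  ⊢ (p0 → p0)
    [Ax] p0 ⊢ p0
  [Wk] p1 ⊢ (p1 → p1)
    [→I]  ⊢ (p1 → p1)
      [Ax] p1 ⊢ p1

Result: YES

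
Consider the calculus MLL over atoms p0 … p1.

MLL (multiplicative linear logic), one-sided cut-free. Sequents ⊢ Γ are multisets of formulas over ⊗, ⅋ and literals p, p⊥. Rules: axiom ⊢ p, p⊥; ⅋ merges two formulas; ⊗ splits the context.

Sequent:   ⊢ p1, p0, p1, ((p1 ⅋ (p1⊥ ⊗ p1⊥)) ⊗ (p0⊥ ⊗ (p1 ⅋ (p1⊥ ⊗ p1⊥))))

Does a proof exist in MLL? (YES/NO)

Derivation trace:
[⊗]  ⊢ p1, p0, p1, ((p1 ⅋ (p1⊥ ⊗ p1⊥)) ⊗ (p0⊥ ⊗ (p1 ⅋ (p1⊥ ⊗ p1⊥))))
  [⅋]  ⊢ p1, (p1 ⅋ (p1⊥ ⊗ p1⊥))
    [⊗]  ⊢ p1, p1, (p1⊥ ⊗ p1⊥)
      [Ax]  ⊢ p1, p1⊥
      [Ax]  ⊢ p1, p1⊥
  [⊗]  ⊢ p0, p1, (p0⊥ ⊗ (p1 ⅋ (p1⊥ ⊗ p1⊥)))
    [Ax]  ⊢ p0, p0⊥
    [⅋]  ⊢ p1, (p1 ⅋ (p1⊥ ⊗ p1⊥))
      [⊗]  ⊢ p1, p1, (p1⊥ ⊗ p1⊥)
        [Ax]  ⊢ p1, p1⊥
        [Ax]  ⊢ p1, p1⊥

Result: YES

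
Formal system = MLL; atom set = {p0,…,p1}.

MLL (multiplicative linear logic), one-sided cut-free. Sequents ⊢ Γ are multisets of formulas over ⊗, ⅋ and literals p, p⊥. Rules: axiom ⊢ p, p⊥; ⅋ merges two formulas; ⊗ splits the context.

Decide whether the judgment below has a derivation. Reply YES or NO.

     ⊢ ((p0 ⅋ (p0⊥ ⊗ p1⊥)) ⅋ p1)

Derivation trace:
[⅋]  ⊢ ((p0 ⅋ (p0⊥ ⊗ p1⊥)) ⅋ p1)
  [⅋]  ⊢ p1, (p0 ⅋ (p0⊥ ⊗ p1⊥))
    [⊗]  ⊢ p0, p1, (p0⊥ ⊗ p1⊥)
      [Ax]  ⊢ p0, p0⊥
      [Ax]  ⊢ p1, p1⊥

Result: YES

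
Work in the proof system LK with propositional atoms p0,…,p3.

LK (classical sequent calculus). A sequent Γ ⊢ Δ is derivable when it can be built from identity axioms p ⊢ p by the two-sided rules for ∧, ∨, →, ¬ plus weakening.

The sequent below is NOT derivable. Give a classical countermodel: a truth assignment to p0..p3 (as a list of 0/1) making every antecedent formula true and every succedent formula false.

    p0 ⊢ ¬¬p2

Enumerate valuations to refute Γ ⊢ Δ:
  v=0000: Γ:[p0=F] Δ:[¬¬p2=F] refutes=False
  v=0001: Γ:[p0=F] Δ:[¬¬p2=F] refutes=False
  v=0010: Γ:[p0=F] Δ:[¬¬p2=T] refutes=False
  v=0011: Γ:[p0=F] Δ:[¬¬p2=T] refutes=False
  v=0100: Γ:[p0=F] Δ:[¬¬p2=F] refutes=False
  v=0101: Γ:[p0=F] Δ:[¬¬p2=F] refutes=False
  v=0110: Γ:[p0=F] Δ:[¬¬p2=T] refutes=False
  v=0111: Γ:[p0=F] Δ:[¬¬p2=T] refutes=False
  v=1000: Γ:[p0=T] Δ:[¬¬p2=F] refutes=True  ← countermodel

Result: [1, 0, 0, 0]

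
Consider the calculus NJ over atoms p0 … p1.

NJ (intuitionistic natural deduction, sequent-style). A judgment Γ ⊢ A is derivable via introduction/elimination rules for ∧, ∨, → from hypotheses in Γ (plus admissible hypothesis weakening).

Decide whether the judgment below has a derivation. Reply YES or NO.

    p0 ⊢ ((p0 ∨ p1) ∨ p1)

Derivation (root first):
[∨I₁] p0 ⊢ ((p0 ∨ p1) ∨ p1)
  [∨I₁] p0 ⊢ (p0 ∨ p1)
    [Ax] p0 ⊢ p0

Result: YES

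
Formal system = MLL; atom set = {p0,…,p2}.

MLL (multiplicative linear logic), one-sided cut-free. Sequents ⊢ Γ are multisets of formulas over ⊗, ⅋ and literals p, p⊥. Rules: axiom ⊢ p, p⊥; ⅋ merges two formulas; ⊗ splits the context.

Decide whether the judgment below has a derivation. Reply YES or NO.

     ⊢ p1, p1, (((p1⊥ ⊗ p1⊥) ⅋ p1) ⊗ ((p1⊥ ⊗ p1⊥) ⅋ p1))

Derivation trace:
[⊗]  ⊢ p1, p1, (((p1⊥ ⊗ p1⊥) ⅋ p1) ⊗ ((p1⊥ ⊗ p1⊥) ⅋ p1))
  [⅋]  ⊢ p1, ((p1⊥ ⊗ p1⊥) ⅋ p1)
    [⊗]  ⊢ p1, p1, (p1⊥ ⊗ p1⊥)
      [Ax]  ⊢ p1, p1⊥
      [Ax]  ⊢ p1, p1⊥
  [⅋]  ⊢ p1, ((p1⊥ ⊗ p1⊥) ⅋ p1)
    [⊗]  ⊢ p1, p1, (p1⊥ ⊗ p1⊥)
      [Ax]  ⊢ p1, p1⊥
      [Ax]  ⊢ p1, p1⊥

Result: YES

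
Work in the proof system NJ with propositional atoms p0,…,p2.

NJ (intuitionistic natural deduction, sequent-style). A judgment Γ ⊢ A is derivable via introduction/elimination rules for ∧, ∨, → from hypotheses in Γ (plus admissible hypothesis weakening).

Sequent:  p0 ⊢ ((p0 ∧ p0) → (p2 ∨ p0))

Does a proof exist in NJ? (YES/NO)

Proof tree:
[→I] p0 ⊢ ((p0 ∧ p0) → (p2 ∨ p0))
  [∨I₂] p0, (p0 ∧ p0) ⊢ (p2 ∨ p0)
    [Wk] p0, (p0 ∧ p0) ⊢ p0
      [Ax] p0 ⊢ p0

Result: YES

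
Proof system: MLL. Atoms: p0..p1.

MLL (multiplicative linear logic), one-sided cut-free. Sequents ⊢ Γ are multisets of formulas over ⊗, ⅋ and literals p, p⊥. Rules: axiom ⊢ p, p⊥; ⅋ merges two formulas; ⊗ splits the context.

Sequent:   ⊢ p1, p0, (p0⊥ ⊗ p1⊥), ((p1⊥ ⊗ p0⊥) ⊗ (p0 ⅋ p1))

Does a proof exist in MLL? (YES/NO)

Derivation trace:
[⊗]  ⊢ p1, p0, (p0⊥ ⊗ p1⊥), ((p1⊥ ⊗ p0⊥) ⊗ (p0 ⅋ p1))
  [⊗]  ⊢ p1, p0, (p1⊥ ⊗ p0⊥)
    [Ax]  ⊢ p1, p1⊥
    [Ax]  ⊢ p0, p0⊥
  [⅋]  ⊢ (p0⊥ ⊗ p1⊥), (p0 ⅋ p1)
    [⊗]  ⊢ p0, p1, (p0⊥ ⊗ p1⊥)
      [Ax]  ⊢ p0, p0⊥
      [Ax]  ⊢ p1, p1⊥

Result: YES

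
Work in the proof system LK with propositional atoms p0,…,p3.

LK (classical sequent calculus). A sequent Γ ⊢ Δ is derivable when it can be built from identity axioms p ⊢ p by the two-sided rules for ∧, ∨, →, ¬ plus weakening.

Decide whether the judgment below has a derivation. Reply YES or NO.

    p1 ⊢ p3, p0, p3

Enumerate valuations to refute Γ ⊢ Δ:
  v=0000: Γ:[p1=F] Δ:[p3=F, p0=F, p3=F] refutes=False
  v=0001: Γ:[p1=F] Δ:[p3=T, p0=F, p3=T] refutes=False
  v=0010: Γ:[p1=F] Δ:[p3=F, p0=F, p3=F] refutes=False
  v=0011: Γ:[p1=F] Δ:[p3=T, p0=F, p3=T] refutes=False
  v=0100: Γ:[p1=T] Δ:[p3=F, p0=F, p3=F] refutes=True  ← countermodel

Result: NO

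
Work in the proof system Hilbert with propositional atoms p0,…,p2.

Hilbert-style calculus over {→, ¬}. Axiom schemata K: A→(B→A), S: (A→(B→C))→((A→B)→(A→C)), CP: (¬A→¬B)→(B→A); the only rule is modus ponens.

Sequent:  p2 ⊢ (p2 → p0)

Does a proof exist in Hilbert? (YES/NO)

Truth-table refutation:
  v=000: Γ:[p2=F] Δ:[(p2 → p0)=T] refutes=False
  v=001: Γ:[p2=T] Δ:[(p2 → p0)=F] refutes=True  ← countermodel

Result: NO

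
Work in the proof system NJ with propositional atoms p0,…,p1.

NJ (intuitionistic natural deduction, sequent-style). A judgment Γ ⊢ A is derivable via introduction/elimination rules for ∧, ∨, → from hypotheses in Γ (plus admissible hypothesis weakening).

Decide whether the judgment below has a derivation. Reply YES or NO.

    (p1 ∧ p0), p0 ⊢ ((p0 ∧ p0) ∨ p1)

Proof tree:
[∨I₁] (p1 ∧ p0), p0 ⊢ ((p0 ∧ p0) ∨ p1)
  [∧I] (p1 ∧ p0), p0 ⊢ (p0 ∧ p0)
    [Wk] p0, (p1 ∧ p0) ⊢ p0
      [Ax] p0 ⊢ p0
    [Ax] p0 ⊢ p0

Result: YES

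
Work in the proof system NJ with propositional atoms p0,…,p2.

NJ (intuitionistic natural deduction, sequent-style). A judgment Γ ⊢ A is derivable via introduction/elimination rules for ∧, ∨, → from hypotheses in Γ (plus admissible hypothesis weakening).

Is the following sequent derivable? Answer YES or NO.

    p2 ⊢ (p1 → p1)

Proof tree:
[→I] p2 ⊢ (p1 → p1)
  [Wk] p1, p2 ⊢ p1
    [Ax] p1 ⊢ p1

Result: YES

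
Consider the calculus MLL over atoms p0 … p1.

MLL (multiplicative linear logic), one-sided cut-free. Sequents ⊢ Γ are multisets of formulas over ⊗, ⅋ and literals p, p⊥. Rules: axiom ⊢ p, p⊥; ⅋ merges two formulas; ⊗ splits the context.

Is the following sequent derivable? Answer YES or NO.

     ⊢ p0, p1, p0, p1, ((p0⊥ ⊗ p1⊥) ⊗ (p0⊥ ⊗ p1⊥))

Derivation trace:
[⊗]  ⊢ p0, p1, p0, p1, ((p0⊥ ⊗ p1⊥) ⊗ (p0⊥ ⊗ p1⊥))
  [⊗]  ⊢ p0, p1, (p0⊥ ⊗ p1⊥)
    [Ax]  ⊢ p0, p0⊥
    [Ax]  ⊢ p1, p1⊥
  [⊗]  ⊢ p0, p1, (p0⊥ ⊗ p1⊥)
    [Ax]  ⊢ p0, p0⊥
    [Ax]  ⊢ p1, p1⊥

Result: YES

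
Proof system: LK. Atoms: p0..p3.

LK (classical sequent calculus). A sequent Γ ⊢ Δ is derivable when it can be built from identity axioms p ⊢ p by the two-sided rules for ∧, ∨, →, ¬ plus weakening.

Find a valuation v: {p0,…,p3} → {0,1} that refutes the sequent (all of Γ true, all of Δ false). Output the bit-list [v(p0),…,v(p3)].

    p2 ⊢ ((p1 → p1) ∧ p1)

Truth-table refutation:
  v=0000: Γ:[p2=F] Δ:[((p1 → p1) ∧ p1)=F] refutes=False
  v=0001: Γ:[p2=F] Δ:[((p1 → p1) ∧ p1)=F] refutes=False
  v=0010: Γ:[p2=T] Δ:[((p1 → p1) ∧ p1)=F] refutes=True  ← countermodel

Result: [0, 0, 1, 0]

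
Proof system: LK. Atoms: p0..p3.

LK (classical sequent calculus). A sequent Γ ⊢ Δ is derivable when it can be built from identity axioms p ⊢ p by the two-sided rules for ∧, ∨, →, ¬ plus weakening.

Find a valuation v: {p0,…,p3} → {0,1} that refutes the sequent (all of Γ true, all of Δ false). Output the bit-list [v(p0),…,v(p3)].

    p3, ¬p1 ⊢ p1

Truth-table refutation:
  v=0000: Γ:[p3=F, ¬p1=T] Δ:[p1=F] refutes=False
  v=0001: Γ:[p3=T, ¬p1=T] Δ:[p1=F] refutes=True  ← countermodel

Result: [0, 0, 0, 1]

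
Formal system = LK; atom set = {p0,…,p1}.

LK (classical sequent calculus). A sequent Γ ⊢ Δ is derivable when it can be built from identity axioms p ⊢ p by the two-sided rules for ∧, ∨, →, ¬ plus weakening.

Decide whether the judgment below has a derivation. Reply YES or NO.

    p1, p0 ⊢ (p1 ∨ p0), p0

Derivation (root first):
[WL] p1, p0 ⊢ (p1 ∨ p0), p0
  [WR] p1 ⊢ (p1 ∨ p0), p0
    [∨R] p1 ⊢ (p1 ∨ p0)
      [WR] p1 ⊢ p1, p0
        [Ax] p1 ⊢ p1

Result: YES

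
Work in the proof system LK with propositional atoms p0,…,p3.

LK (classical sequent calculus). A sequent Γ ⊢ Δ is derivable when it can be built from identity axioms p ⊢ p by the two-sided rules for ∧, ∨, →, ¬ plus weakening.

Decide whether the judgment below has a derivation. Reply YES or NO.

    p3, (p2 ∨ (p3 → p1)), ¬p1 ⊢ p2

Proof tree:
[¬L] p3, (p2 ∨ (p3 → p1)), ¬p1 ⊢ p2
  [∨L] p3, (p2 ∨ (p3 → p1)) ⊢ p1, p2
    [Ax] p2 ⊢ p2
    [→L] p3, (p3 → p1) ⊢ p1
      [Ax] p3 ⊢ p3
      [Ax] p1 ⊢ p1

Result: YES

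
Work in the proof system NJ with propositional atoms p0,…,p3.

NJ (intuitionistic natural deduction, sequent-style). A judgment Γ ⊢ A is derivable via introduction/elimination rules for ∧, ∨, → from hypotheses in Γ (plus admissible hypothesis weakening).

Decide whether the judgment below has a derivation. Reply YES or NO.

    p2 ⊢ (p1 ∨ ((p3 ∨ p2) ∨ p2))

Derivation (root first):
[∨I₂] p2 ⊢ (p1 ∨ ((p3 ∨ p2) ∨ p2))
  [∨I₁] p2 ⊢ ((p3 ∨ p2) ∨ p2)
    [∨I₂] p2 ⊢ (p3 ∨ p2)
      [Ax] p2 ⊢ p2

Result: YES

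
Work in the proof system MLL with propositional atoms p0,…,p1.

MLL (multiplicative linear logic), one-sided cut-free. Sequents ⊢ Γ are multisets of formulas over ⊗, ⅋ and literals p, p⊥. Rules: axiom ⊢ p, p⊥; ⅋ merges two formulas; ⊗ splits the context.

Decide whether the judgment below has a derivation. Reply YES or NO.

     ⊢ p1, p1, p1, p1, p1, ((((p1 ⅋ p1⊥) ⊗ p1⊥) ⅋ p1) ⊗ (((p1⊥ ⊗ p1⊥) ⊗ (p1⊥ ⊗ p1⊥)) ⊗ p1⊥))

Derivation (root first):
[⊗]  ⊢ p1, p1, p1, p1, p1, ((((p1 ⅋ p1⊥) ⊗ p1⊥) ⅋ p1) ⊗ (((p1⊥ ⊗ p1⊥) ⊗ (p1⊥ ⊗ p1⊥)) ⊗ p1⊥))
  [⅋]  ⊢ (((p1 ⅋ p1⊥) ⊗ p1⊥) ⅋ p1)
    [⊗]  ⊢ p1, ((p1 ⅋ p1⊥) ⊗ p1⊥)
      [⅋]  ⊢ (p1 ⅋ p1⊥)
        [Ax]  ⊢ p1, p1⊥
      [Ax]  ⊢ p1, p1⊥
  [⊗]  ⊢ p1, p1, p1, p1, p1, (((p1⊥ ⊗ p1⊥) ⊗ (p1⊥ ⊗ p1⊥)) ⊗ p1⊥)
    [⊗]  ⊢ p1, p1, p1, p1, ((p1⊥ ⊗ p1⊥) ⊗ (p1⊥ ⊗ p1⊥))
      [⊗]  ⊢ p1, p1, (p1⊥ ⊗ p1⊥)
        [Ax]  ⊢ p1, p1⊥
        [Ax]  ⊢ p1, p1⊥
      [⊗]  ⊢ p1, p1, (p1⊥ ⊗ p1⊥)
        [Ax]  ⊢ p1, p1⊥
        [Ax]  ⊢ p1, p1⊥
    [Ax]  ⊢ p1, p1⊥

Result: YES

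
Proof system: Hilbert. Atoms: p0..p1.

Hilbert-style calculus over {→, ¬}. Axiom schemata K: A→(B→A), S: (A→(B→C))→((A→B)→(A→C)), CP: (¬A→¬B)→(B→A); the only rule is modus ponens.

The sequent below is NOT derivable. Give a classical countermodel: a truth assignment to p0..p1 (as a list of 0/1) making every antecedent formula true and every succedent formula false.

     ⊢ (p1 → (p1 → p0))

Enumerate valuations to refute Γ ⊢ Δ:
  v=00: Γ:[] Δ:[(p1 → (p1 → p0))=T] refutes=False
  v=01: Γ:[] Δ:[(p1 → (p1 → p0))=F] refutes=True  ← countermodel

Result: [0, 1]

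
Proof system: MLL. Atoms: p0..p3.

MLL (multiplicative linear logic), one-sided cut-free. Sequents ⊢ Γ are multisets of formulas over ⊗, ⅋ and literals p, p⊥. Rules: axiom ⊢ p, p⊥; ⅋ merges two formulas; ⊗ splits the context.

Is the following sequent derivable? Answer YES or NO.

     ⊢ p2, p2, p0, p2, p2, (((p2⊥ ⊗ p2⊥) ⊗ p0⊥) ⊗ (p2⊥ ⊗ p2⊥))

Derivation (root first):
[⊗]  ⊢ p2, p2, p0, p2, p2, (((p2⊥ ⊗ p2⊥) ⊗ p0⊥) ⊗ (p2⊥ ⊗ p2⊥))
  [⊗]  ⊢ p2, p2, p0, ((p2⊥ ⊗ p2⊥) ⊗ p0⊥)
    [⊗]  ⊢ p2, p2, (p2⊥ ⊗ p2⊥)
      [Ax]  ⊢ p2, p2⊥
      [Ax]  ⊢ p2, p2⊥
    [Ax]  ⊢ p0, p0⊥
  [⊗]  ⊢ p2, p2, (p2⊥ ⊗ p2⊥)
    [Ax]  ⊢ p2, p2⊥
    [Ax]  ⊢ p2, p2⊥

Result: YES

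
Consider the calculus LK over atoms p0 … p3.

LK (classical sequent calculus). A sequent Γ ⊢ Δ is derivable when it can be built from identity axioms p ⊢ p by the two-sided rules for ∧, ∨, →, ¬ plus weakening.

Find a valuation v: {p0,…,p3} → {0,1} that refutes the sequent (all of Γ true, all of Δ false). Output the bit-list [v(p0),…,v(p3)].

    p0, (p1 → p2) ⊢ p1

Enumerate valuations to refute Γ ⊢ Δ:
  v=0000: Γ:[p0=F, (p1 → p2)=T] Δ:[p1=F] refutes=False
  v=0001: Γ:[p0=F, (p1 → p2)=T] Δ:[p1=F] refutes=False
  v=0010: Γ:[p0=F, (p1 → p2)=T] Δ:[p1=F] refutes=False
  v=0011: Γ:[p0=F, (p1 → p2)=T] Δ:[p1=F] refutes=False
  v=0100: Γ:[p0=F, (p1 → p2)=F] Δ:[p1=T] refutes=False
  v=0101: Γ:[p0=F, (p1 → p2)=F] Δ:[p1=T] refutes=False
  v=0110: Γ:[p0=F, (p1 → p2)=T] Δ:[p1=T] refutes=False
  v=0111: Γ:[p0=F, (p1 → p2)=T] Δ:[p1=T] refutes=False
  v=1000: Γ:[p0=T, (p1 → p2)=T] Δ:[p1=F] refutes=True  ← countermodel

Result: [1, 0, 0, 0]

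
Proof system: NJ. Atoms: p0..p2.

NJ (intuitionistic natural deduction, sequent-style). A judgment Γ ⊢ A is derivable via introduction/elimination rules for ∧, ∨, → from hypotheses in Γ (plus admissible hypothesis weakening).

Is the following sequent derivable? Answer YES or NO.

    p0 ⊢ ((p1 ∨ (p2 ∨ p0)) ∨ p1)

Proof tree:
[∨I₁] p0 ⊢ ((p1 ∨ (p2 ∨ p0)) ∨ p1)
  [∨I₂] p0 ⊢ (p1 ∨ (p2 ∨ p0))
    [∨I₂] p0 ⊢ (p2 ∨ p0)
      [Ax] p0 ⊢ p0

Result: YES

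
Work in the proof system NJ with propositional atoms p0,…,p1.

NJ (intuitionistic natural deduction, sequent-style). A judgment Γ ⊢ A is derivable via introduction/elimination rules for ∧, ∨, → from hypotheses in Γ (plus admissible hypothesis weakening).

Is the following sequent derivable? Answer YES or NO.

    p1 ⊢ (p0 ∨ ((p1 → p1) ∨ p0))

Derivation trace:
[Wk] p1 ⊢ (p0 ∨ ((p1 → p1) ∨ p0))
  [∨I₂]  ⊢ (p0 ∨ ((p1 → p1) ∨ p0))
    [∨I₁]  ⊢ ((p1 → p1) ∨ p0)
      [→I]  ⊢ (p1 → p1)
        [Ax] p1 ⊢ p1

Result: YES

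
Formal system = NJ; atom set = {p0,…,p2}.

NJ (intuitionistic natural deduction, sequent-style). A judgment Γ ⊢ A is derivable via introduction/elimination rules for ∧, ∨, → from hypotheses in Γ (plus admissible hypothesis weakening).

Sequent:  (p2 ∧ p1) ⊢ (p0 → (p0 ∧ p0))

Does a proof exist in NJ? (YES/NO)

Derivation (root first):
[Wk] (p2 ∧ p1) ⊢ (p0 → (p0 ∧ p0))
  [→I]  ⊢ (p0 → (p0 ∧ p0))
    [∧I] p0 ⊢ (p0 ∧ p0)
      [Ax] p0 ⊢ p0
      [Ax] p0 ⊢ p0

Result: YES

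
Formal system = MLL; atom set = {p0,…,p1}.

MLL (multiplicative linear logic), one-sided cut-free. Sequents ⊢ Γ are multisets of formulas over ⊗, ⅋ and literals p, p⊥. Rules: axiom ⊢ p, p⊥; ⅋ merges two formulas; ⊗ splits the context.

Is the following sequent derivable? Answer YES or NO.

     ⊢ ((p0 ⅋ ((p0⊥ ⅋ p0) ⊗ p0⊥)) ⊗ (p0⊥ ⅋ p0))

Derivation trace:
[⊗]  ⊢ ((p0 ⅋ ((p0⊥ ⅋ p0) ⊗ p0⊥)) ⊗ (p0⊥ ⅋ p0))
  [⅋]  ⊢ (p0 ⅋ ((p0⊥ ⅋ p0) ⊗ p0⊥))
    [⊗]  ⊢ p0, ((p0⊥ ⅋ p0) ⊗ p0⊥)
      [⅋]  ⊢ (p0⊥ ⅋ p0)
        [Ax]  ⊢ p0, p0⊥
      [Ax]  ⊢ p0, p0⊥
  [⅋]  ⊢ (p0⊥ ⅋ p0)
    [Ax]  ⊢ p0, p0⊥

Result: YES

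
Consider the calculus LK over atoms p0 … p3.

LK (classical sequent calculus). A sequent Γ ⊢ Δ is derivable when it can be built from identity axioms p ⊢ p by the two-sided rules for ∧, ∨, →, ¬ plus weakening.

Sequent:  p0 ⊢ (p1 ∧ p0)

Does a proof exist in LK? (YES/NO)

Enumerate valuations to refute Γ ⊢ Δ:
  v=0000: Γ:[p0=F] Δ:[(p1 ∧ p0)=F] refutes=False
  v=0001: Γ:[p0=F] Δ:[(p1 ∧ p0)=F] refutes=False
  v=0010: Γ:[p0=F] Δ:[(p1 ∧ p0)=F] refutes=False
  v=0011: Γ:[p0=F] Δ:[(p1 ∧ p0)=F] refutes=False
  v=0100: Γ:[p0=F] Δ:[(p1 ∧ p0)=F] refutes=False
  v=0101: Γ:[p0=F] Δ:[(p1 ∧ p0)=F] refutes=False
  v=0110: Γ:[p0=F] Δ:[(p1 ∧ p0)=F] refutes=False
  v=0111: Γ:[p0=F] Δ:[(p1 ∧ p0)=F] refutes=False
  v=1000: Γ:[p0=T] Δ:[(p1 ∧ p0)=F] refutes=True  ← countermodel

Result: NO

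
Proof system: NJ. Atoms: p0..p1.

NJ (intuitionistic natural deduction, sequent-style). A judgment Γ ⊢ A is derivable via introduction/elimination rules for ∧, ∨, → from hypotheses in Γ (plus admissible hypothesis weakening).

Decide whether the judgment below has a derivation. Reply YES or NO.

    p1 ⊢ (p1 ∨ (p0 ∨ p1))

Derivation trace:
[∨I₂] p1 ⊢ (p1 ∨ (p0 ∨ p1))
  [∨I₂] p1 ⊢ (p0 ∨ p1)
    [Ax] p1 ⊢ p1

Result: YES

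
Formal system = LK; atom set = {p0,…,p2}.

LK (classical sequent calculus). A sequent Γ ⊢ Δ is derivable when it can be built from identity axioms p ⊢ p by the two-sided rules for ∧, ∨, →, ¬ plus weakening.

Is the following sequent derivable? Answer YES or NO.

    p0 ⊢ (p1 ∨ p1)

Enumerate valuations to refute Γ ⊢ Δ:
  v=000: Γ:[p0=F] Δ:[(p1 ∨ p1)=F] refutes=False
  v=001: Γ:[p0=F] Δ:[(p1 ∨ p1)=F] refutes=False
  v=010: Γ:[p0=F] Δ:[(p1 ∨ p1)=T] refutes=False
  v=011: Γ:[p0=F] Δ:[(p1 ∨ p1)=T] refutes=False
  v=100: Γ:[p0=T] Δ:[(p1 ∨ p1)=F] refutes=True  ← countermodel

Result: NO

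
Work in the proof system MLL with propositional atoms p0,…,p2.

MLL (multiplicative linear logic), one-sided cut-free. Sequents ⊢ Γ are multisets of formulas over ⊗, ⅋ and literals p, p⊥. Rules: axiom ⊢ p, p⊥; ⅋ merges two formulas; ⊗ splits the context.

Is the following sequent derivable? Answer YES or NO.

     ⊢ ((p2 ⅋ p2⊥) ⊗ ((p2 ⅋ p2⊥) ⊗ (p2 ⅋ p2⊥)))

Derivation (root first):
[⊗]  ⊢ ((p2 ⅋ p2⊥) ⊗ ((p2 ⅋ p2⊥) ⊗ (p2 ⅋ p2⊥)))
  [⅋]  ⊢ (p2 ⅋ p2⊥)
    [Ax]  ⊢ p2, p2⊥
  [⊗]  ⊢ ((p2 ⅋ p2⊥) ⊗ (p2 ⅋ p2⊥))
    [⅋]  ⊢ (p2 ⅋ p2⊥)
      [Ax]  ⊢ p2, p2⊥
    [⅋]  ⊢ (p2 ⅋ p2⊥)
      [Ax]  ⊢ p2, p2⊥

Result: YES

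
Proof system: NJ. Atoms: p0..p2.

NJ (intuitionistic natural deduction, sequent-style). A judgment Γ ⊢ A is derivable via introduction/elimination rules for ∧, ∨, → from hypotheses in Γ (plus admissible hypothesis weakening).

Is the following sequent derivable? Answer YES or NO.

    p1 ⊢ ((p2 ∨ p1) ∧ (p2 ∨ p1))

Proof tree:
[∧I] p1 ⊢ ((p2 ∨ p1) ∧ (p2 ∨ p1))
  [∨I₂] p1 ⊢ (p2 ∨ p1)
    [Ax] p1 ⊢ p1
  [∨I₂] p1 ⊢ (p2 ∨ p1)
    [Ax] p1 ⊢ p1

Result: YES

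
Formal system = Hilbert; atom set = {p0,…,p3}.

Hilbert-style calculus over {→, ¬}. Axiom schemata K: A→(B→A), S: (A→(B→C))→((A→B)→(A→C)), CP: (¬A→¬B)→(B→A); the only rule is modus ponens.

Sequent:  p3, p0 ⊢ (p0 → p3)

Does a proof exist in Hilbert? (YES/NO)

Derivation (root first):
[MP] p3, p0 ⊢ (p0 → p3)
  [K]  ⊢ (p3 → (p0 → p3))
  [MP] p3, p0 ⊢ p3
    [MP] p3 ⊢ (p0 → p3)
      [K]  ⊢ (p3 → (p0 → p3))
      [Hyp] p3 ⊢ p3
    [Hyp] p0 ⊢ p0

Result: YES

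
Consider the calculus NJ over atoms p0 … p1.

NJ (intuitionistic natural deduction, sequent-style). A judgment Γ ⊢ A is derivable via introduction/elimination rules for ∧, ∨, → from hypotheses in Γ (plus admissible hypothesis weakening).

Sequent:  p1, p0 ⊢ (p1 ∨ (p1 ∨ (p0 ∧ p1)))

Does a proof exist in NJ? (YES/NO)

Derivation trace:
[∨I₂] p1, p0 ⊢ (p1 ∨ (p1 ∨ (p0 ∧ p1)))
  [∨I₂] p1, p0 ⊢ (p1 ∨ (p0 ∧ p1))
    [∧I] p1, p0 ⊢ (p0 ∧ p1)
      [Ax] p0 ⊢ p0
      [Ax] p1 ⊢ p1

Result: YES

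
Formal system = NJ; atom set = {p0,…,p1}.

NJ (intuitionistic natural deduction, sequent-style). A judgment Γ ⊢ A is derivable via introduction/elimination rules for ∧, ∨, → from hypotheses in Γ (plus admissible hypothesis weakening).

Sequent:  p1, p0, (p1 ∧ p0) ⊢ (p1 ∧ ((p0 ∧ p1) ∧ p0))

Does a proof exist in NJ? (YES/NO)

Proof tree:
[Wk] p1, p0, (p1 ∧ p0) ⊢ (p1 ∧ ((p0 ∧ p1) ∧ p0))
  [∧I] p1, p0 ⊢ (p1 ∧ ((p0 ∧ p1) ∧ p0))
    [Ax] p1 ⊢ p1
    [∧I] p1, p0 ⊢ ((p0 ∧ p1) ∧ p0)
      [∧I] p1, p0 ⊢ (p0 ∧ p1)
        [Ax] p0 ⊢ p0
        [Ax] p1 ⊢ p1
      [Ax] p0 ⊢ p0

Result: YES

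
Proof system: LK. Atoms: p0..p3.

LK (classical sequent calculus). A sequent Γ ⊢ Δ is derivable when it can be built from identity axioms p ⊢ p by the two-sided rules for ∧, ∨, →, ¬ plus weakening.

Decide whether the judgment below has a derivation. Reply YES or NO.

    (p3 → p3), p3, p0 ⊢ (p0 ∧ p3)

Proof tree:
[∧R] (p3 → p3), p3, p0 ⊢ (p0 ∧ p3)
  [WL] p0, p0 ⊢ p0
    [Ax] p0 ⊢ p0
  [→L] p3, (p3 → p3) ⊢ p3
    [Ax] p3 ⊢ p3
    [Ax] p3 ⊢ p3

Result: YES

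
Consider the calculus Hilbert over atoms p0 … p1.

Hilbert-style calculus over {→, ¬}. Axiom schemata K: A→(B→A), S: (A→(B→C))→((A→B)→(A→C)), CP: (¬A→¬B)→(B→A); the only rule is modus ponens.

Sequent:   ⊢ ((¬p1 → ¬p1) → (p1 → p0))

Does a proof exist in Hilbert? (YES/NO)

Truth-table refutation:
  v=00: Γ:[] Δ:[((¬p1 → ¬p1) → (p1 → p0))=T] refutes=False
  v=01: Γ:[] Δ:[((¬p1 → ¬p1) → (p1 → p0))=F] refutes=True  ← countermodel

Result: NO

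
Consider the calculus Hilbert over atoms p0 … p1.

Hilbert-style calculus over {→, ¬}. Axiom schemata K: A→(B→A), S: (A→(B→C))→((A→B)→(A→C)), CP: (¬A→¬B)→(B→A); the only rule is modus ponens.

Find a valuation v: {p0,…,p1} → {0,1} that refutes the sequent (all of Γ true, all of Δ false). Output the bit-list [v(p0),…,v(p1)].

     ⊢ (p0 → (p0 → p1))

Search for a countermodel by truth-table:
  v=00: Γ:[] Δ:[(p0 → (p0 → p1))=T] refutes=False
  v=01: Γ:[] Δ:[(p0 → (p0 → p1))=T] refutes=False
  v=10: Γ:[] Δ:[(p0 → (p0 → p1))=F] refutes=True  ← countermodel

Result: [1, 0]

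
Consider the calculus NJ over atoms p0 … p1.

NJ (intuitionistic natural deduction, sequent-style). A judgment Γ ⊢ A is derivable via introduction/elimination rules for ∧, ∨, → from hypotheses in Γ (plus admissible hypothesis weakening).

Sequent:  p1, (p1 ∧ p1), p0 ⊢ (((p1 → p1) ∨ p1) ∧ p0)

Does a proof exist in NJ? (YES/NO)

Derivation trace:
[∧I] p1, (p1 ∧ p1), p0 ⊢ (((p1 → p1) ∨ p1) ∧ p0)
  [∨I₁]  ⊢ ((p1 → p1) ∨ p1)
    [→I]  ⊢ (p1 → p1)
      [Ax] p1 ⊢ p1
  [Wk] p0, p1, (p1 ∧ p1) ⊢ p0
    [Wk] p0, p1 ⊢ p0
      [Ax] p0 ⊢ p0

Result: YES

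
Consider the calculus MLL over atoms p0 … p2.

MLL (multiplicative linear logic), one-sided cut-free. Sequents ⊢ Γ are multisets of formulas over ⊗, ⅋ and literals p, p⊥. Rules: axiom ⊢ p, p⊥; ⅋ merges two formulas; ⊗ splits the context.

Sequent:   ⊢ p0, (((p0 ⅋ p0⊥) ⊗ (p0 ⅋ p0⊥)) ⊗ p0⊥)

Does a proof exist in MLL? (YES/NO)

Proof tree:
[⊗]  ⊢ p0, (((p0 ⅋ p0⊥) ⊗ (p0 ⅋ p0⊥)) ⊗ p0⊥)
  [⊗]  ⊢ ((p0 ⅋ p0⊥) ⊗ (p0 ⅋ p0⊥))
    [⅋]  ⊢ (p0 ⅋ p0⊥)
      [Ax]  ⊢ p0, p0⊥
    [⅋]  ⊢ (p0 ⅋ p0⊥)
      [Ax]  ⊢ p0, p0⊥
  [Ax]  ⊢ p0, p0⊥

Result: YES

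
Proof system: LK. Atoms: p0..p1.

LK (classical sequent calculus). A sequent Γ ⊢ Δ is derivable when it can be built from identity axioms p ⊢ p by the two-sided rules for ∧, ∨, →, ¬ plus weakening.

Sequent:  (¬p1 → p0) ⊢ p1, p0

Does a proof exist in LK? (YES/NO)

Derivation (root first):
[→L] (¬p1 → p0) ⊢ p1, p0
  [¬R]  ⊢ p1, ¬p1
    [Ax] p1 ⊢ p1
  [Ax] p0 ⊢ p0

Result: YES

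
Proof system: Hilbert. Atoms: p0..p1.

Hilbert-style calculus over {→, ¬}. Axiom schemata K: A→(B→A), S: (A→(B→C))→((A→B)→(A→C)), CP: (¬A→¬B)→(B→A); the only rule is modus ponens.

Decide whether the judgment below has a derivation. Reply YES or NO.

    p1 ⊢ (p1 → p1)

Derivation (root first):
[MP] p1 ⊢ (p1 → p1)
  [K]  ⊢ (p1 → (p1 → p1))
  [MP] p1 ⊢ p1
    [MP] p1 ⊢ (p1 → p1)
      [K]  ⊢ (p1 → (p1 → p1))
      [Hyp] p1 ⊢ p1
    [Hyp] p1 ⊢ p1

Result: YES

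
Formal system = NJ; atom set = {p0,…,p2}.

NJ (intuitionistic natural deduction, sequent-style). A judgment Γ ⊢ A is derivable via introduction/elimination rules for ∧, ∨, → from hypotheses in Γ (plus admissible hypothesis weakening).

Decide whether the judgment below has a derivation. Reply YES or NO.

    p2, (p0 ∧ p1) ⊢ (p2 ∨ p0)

Derivation trace:
[∨I₁] p2, (p0 ∧ p1) ⊢ (p2 ∨ p0)
  [Wk] p2, (p0 ∧ p1) ⊢ p2
    [Ax] p2 ⊢ p2

Result: YES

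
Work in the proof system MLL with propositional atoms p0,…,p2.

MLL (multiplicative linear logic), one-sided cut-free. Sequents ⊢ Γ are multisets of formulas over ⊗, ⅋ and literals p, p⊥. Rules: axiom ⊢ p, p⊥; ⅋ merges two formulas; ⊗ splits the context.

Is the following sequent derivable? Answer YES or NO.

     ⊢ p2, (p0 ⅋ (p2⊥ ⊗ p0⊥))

Derivation (root first):
[⅋]  ⊢ p2, (p0 ⅋ (p2⊥ ⊗ p0⊥))
  [⊗]  ⊢ p2, p0, (p2⊥ ⊗ p0⊥)
    [Ax]  ⊢ p2, p2⊥
    [Ax]  ⊢ p0, p0⊥

Result: YES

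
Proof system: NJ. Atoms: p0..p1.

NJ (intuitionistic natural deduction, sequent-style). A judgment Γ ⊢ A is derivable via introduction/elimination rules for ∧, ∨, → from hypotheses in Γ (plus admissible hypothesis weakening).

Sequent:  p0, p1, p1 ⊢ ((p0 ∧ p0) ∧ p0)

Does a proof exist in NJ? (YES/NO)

Derivation trace:
[Wk] p0, p1, p1 ⊢ ((p0 ∧ p0) ∧ p0)
  [Wk] p0, p1 ⊢ ((p0 ∧ p0) ∧ p0)
    [∧I] p0 ⊢ ((p0 ∧ p0) ∧ p0)
      [∧I] p0 ⊢ (p0 ∧ p0)
        [Ax] p0 ⊢ p0
        [Ax] p0 ⊢ p0
      [Ax] p0 ⊢ p0

Result: YES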